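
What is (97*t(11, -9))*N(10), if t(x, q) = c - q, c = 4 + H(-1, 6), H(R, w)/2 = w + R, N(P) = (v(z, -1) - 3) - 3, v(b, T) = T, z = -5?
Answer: -15617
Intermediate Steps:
N(P) = -7 (N(P) = (-1 - 3) - 3 = -4 - 3 = -7)
H(R, w) = 2*R + 2*w (H(R, w) = 2*(w + R) = 2*(R + w) = 2*R + 2*w)
c = 14 (c = 4 + (2*(-1) + 2*6) = 4 + (-2 + 12) = 4 + 10 = 14)
t(x, q) = 14 - q
(97*t(11, -9))*N(10) = (97*(14 - 1*(-9)))*(-7) = (97*(14 + 9))*(-7) = (97*23)*(-7) = 2231*(-7) = -15617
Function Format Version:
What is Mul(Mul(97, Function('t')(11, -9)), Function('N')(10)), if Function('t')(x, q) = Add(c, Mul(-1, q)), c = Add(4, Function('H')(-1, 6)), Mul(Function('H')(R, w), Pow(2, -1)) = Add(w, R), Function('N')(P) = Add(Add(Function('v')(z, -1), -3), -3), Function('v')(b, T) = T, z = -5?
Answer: -15617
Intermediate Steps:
Function('N')(P) = -7 (Function('N')(P) = Add(Add(-1, -3), -3) = Add(-4, -3) = -7)
Function('H')(R, w) = Add(Mul(2, R), Mul(2, w)) (Function('H')(R, w) = Mul(2, Add(w, R)) = Mul(2, Add(R, w)) = Add(Mul(2, R), Mul(2, w)))
c = 14 (c = Add(4, Add(Mul(2, -1), Mul(2, 6))) = Add(4, Add(-2, 12)) = Add(4, 10) = 14)
Function('t')(x, q) = Add(14, Mul(-1, q))
Mul(Mul(97, Function('t')(11, -9)), Function('N')(10)) = Mul(Mul(97, Add(14, Mul(-1, -9))), -7) = Mul(Mul(97, Add(14, 9)), -7) = Mul(Mul(97, 23), -7) = Mul(2231, -7) = -15617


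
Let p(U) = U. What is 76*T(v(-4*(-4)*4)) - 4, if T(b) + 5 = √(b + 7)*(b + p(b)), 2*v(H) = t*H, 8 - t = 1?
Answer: -384 + 34048*√231 ≈ 5.1710e+5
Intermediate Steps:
t = 7 (t = 8 - 1*1 = 8 - 1 = 7)
v(H) = 7*H/2 (v(H) = (7*H)/2 = 7*H/2)
T(b) = -5 + 2*b*√(7 + b) (T(b) = -5 + √(b + 7)*(b + b) = -5 + √(7 + b)*(2*b) = -5 + 2*b*√(7 + b))
76*T(v(-4*(-4)*4)) - 4 = 76*(-5 + 2*(7*(-4*(-4)*4)/2)*√(7 + 7*(-4*(-4)*4)/2)) - 4 = 76*(-5 + 2*(7*(16*4)/2)*√(7 + 7*(16*4)/2)) - 4 = 76*(-5 + 2*((7/2)*64)*√(7 + (7/2)*64)) - 4 = 76*(-5 + 2*224*√(7 + 224)) - 4 = 76*(-5 + 2*224*√231) - 4 = 76*(-5 + 448*√231) - 4 = (-380 + 34048*√231) - 4 = -384 + 34048*√231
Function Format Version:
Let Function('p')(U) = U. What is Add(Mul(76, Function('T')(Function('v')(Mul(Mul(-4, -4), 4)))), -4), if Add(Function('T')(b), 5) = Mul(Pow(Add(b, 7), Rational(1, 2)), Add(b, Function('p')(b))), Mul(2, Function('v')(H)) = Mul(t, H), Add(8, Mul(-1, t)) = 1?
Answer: Add(-384, Mul(34048, Pow(231, Rational(1, 2)))) ≈ 5.1710e+5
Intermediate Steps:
t = 7 (t = Add(8, Mul(-1, 1)) = Add(8, -1) = 7)
Function('v')(H) = Mul(Rational(7, 2), H) (Function('v')(H) = Mul(Rational(1, 2), Mul(7, H)) = Mul(Rational(7, 2), H))
Function('T')(b) = Add(-5, Mul(2, b, Pow(Add(7, b), Rational(1, 2)))) (Function('T')(b) = Add(-5, Mul(Pow(Add(b, 7), Rational(1, 2)), Add(b, b))) = Add(-5, Mul(Pow(Add(7, b), Rational(1, 2)), Mul(2, b))) = Add(-5, Mul(2, b, Pow(Add(7, b), Rational(1, 2)))))
Add(Mul(76, Function('T')(Function('v')(Mul(Mul(-4, -4), 4)))), -4) = Add(Mul(76, Add(-5, Mul(2, Mul(Rational(7, 2), Mul(Mul(-4, -4), 4)), Pow(Add(7, Mul(Rational(7, 2), Mul(Mul(-4, -4), 4))), Rational(1, 2))))), -4) = Add(Mul(76, Add(-5, Mul(2, Mul(Rational(7, 2), Mul(16, 4)), Pow(Add(7, Mul(Rational(7, 2), Mul(16, 4))), Rational(1, 2))))), -4) = Add(Mul(76, Add(-5, Mul(2, Mul(Rational(7, 2), 64), Pow(Add(7, Mul(Rational(7, 2), 64)), Rational(1, 2))))), -4) = Add(Mul(76, Add(-5, Mul(2, 224, Pow(Add(7, 224), Rational(1, 2))))), -4) = Add(Mul(76, Add(-5, Mul(2, 224, Pow(231, Rational(1, 2))))), -4) = Add(Mul(76, Add(-5, Mul(448, Pow(231, Rational(1, 2))))), -4) = Add(Add(-380, Mul(34048, Pow(231, Rational(1, 2)))), -4) = Add(-384, Mul(34048, Pow(231, Rational(1, 2))))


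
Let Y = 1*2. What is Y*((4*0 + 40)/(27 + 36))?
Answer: 80/63 ≈ 1.2698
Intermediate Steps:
Y = 2
Y*((4*0 + 40)/(27 + 36)) = 2*((4*0 + 40)/(27 + 36)) = 2*((0 + 40)/63) = 2*(40*(1/63)) = 2*(40/63) = 80/63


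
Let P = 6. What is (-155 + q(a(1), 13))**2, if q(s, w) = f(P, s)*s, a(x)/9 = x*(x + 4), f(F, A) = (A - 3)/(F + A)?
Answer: 4020025/289 ≈ 13910.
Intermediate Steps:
f(F, A) = (-3 + A)/(A + F)
a(x) = 9*x*(4 + x) (a(x) = 9*(x*(x + 4)) = 9*(x*(4 + x)) = 9*x*(4 + x))
q(s, w) = s*(-3 + s)/(6 + s) (q(s, w) = ((-3 + s)/(s + 6))*s = ((-3 + s)/(6 + s))*s = s*(-3 + s)/(6 + s))
(-155 + q(a(1), 13))**2 = (-155 + (9*1*(4 + 1))*(-3 + 9*1*(4 + 1))/(6 + 9*1*(4 + 1)))**2 = (-155 + (9*1*5)*(-3 + 9*1*5)/(6 + 9*1*5))**2 = (-155 + 45*(-3 + 45)/(6 + 45))**2 = (-155 + 45*42/51)**2 = (-155 + 45*(1/51)*42)**2 = (-155 + 630/17)**2 = (-2005/17)**2 = 4020025/289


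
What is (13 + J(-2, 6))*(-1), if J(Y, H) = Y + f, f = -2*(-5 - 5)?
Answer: -31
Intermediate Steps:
f = 20 (f = -2*(-10) = 20)
J(Y, H) = 20 + Y (J(Y, H) = Y + 20 = 20 + Y)
(13 + J(-2, 6))*(-1) = (13 + (20 - 2))*(-1) = (13 + 18)*(-1) = 31*(-1) = -31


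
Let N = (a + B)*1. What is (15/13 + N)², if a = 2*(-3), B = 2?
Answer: 1369/169 ≈ 8.1006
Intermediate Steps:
a = -6
N = -4 (N = (-6 + 2)*1 = -4*1 = -4)
(15/13 + N)² = (15/13 - 4)² = (-37/13)² = 1369/169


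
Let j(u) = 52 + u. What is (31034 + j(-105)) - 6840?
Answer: 24141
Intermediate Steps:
(31034 + j(-105)) - 6840 = (31034 + (52 - 105)) - 6840 = (31034 - 53) - 6840 = 30981 - 6840 = 24141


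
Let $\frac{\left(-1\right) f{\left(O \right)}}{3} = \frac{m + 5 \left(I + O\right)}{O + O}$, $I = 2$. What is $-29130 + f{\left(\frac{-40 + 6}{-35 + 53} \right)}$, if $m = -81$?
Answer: $- \frac{496296}{17} \approx -29194.0$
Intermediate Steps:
$f{\left(O \right)} = - \frac{3 \left(-71 + 5 O\right)}{2 O}$ ($f{\left(O \right)} = - 3 \frac{-81 + 5 \left(2 + O\right)}{O + O} = - 3 \frac{-81 + \left(10 + 5 O\right)}{2 O} = - 3 \left(-71 + 5 O\right) \frac{1}{2 O} = - 3 \frac{-71 + 5 O}{2 O} = - \frac{3 \left(-71 + 5 O\right)}{2 O}$)
$-29130 + f{\left(\frac{-40 + 6}{-35 + 53} \right)} = -29130 + \frac{3 \left(71 - 5 \frac{-40 + 6}{-35 + 53}\right)}{2 \frac{-40 + 6}{-35 + 53}} = -29130 + \frac{3 \left(71 - 5 \left(- \frac{34}{18}\right)\right)}{2 \left(- \frac{34}{18}\right)} = -29130 + \frac{3 \left(71 - 5 \left(\left(-34\right) \frac{1}{18}\right)\right)}{2 \left(\left(-34\right) \frac{1}{18}\right)} = -29130 + \frac{3 \left(71 - - \frac{85}{9}\right)}{2 \left(- \frac{17}{9}\right)} = -29130 + \frac{3}{2} \left(- \frac{9}{17}\right) \left(71 + \frac{85}{9}\right) = -29130 + \frac{3}{2} \left(- \frac{9}{17}\right) \frac{724}{9} = -29130 - \frac{1086}{17} = - \frac{496296}{17}$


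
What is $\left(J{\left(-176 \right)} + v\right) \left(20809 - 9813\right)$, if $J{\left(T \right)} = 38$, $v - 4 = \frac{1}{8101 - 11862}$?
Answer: $\frac{1736939156}{3761} \approx 4.6183 \cdot 10^{5}$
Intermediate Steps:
$v = \frac{15043}{3761}$ ($v = 4 + \frac{1}{8101 - 11862} = 4 + \frac{1}{-3761} = 4 - \frac{1}{3761} = \frac{15043}{3761} \approx 3.9997$)
$\left(J{\left(-176 \right)} + v\right) \left(20809 - 9813\right) = \left(38 + \frac{15043}{3761}\right) \left(20809 - 9813\right) = \frac{157961}{3761} \cdot 10996 = \frac{1736939156}{3761}$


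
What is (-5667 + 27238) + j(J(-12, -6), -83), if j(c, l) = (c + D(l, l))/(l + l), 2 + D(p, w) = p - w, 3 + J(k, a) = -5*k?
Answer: 3580731/166 ≈ 21571.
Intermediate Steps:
J(k, a) = -3 - 5*k
D(p, w) = -2 + p - w (D(p, w) = -2 + (p - w) = -2 + p - w)
j(c, l) = (-2 + c)/(2*l) (j(c, l) = (c + (-2 + l - l))/(l + l) = (c - 2)/((2*l)) = (-2 + c)*(1/(2*l)) = (-2 + c)/(2*l))
(-5667 + 27238) + j(J(-12, -6), -83) = (-5667 + 27238) + (1/2)*(-2 + (-3 - 5*(-12)))/(-83) = 21571 + (1/2)*(-1/83)*(-2 + (-3 + 60)) = 21571 + (1/2)*(-1/83)*(-2 + 57) = 21571 + (1/2)*(-1/83)*55 = 21571 - 55/166 = 3580731/166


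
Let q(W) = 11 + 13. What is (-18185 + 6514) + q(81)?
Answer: -11647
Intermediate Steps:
q(W) = 24
(-18185 + 6514) + q(81) = (-18185 + 6514) + 24 = -11671 + 24 = -11647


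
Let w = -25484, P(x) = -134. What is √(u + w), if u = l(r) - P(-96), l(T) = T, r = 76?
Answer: I*√25274 ≈ 158.98*I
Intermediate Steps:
u = 210 (u = 76 - 1*(-134) = 76 + 134 = 210)
√(u + w) = √(210 - 25484) = √(-25274) = I*√25274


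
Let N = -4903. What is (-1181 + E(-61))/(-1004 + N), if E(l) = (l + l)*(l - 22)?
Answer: -8945/5907 ≈ -1.5143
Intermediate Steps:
E(l) = 2*l*(-22 + l) (E(l) = (2*l)*(-22 + l) = 2*l*(-22 + l))
(-1181 + E(-61))/(-1004 + N) = (-1181 + 2*(-61)*(-22 - 61))/(-1004 - 4903) = (-1181 + 2*(-61)*(-83))/(-5907) = (-1181 + 10126)*(-1/5907) = 8945*(-1/5907) = -8945/5907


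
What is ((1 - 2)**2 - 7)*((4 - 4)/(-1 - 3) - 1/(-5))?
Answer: -6/5 ≈ -1.2000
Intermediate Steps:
((1 - 2)**2 - 7)*((4 - 4)/(-1 - 3) - 1/(-5)) = ((-1)**2 - 7)*(0/(-4) - 1*(-1/5)) = (1 - 7)*(0*(-1/4) + 1/5) = -6*(0 + 1/5) = -6*1/5 = -6/5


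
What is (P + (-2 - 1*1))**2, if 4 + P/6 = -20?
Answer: 21609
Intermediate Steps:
P = -144 (P = -24 + 6*(-20) = -24 - 120 = -144)
(P + (-2 - 1*1))**2 = (-144 + (-2 - 1*1))**2 = (-144 + (-2 - 1))**2 = (-144 - 3)**2 = (-147)**2 = 21609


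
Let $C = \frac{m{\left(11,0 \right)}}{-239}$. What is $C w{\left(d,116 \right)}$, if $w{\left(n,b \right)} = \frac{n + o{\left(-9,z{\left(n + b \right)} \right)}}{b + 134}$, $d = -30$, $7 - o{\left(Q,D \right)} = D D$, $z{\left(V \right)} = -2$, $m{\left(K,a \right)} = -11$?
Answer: $- \frac{297}{59750} \approx -0.0049707$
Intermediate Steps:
$o{\left(Q,D \right)} = 7 - D^{2}$ ($o{\left(Q,D \right)} = 7 - D D = 7 - D^{2}$)
$w{\left(n,b \right)} = \frac{3 + n}{134 + b}$ ($w{\left(n,b \right)} = \frac{n + \left(7 - \left(-2\right)^{2}\right)}{b + 134} = \frac{n + \left(7 - 4\right)}{134 + b} = \frac{n + 3}{134 + b} = \frac{3 + n}{134 + b}$)
$C = \frac{11}{239}$ ($C = - \frac{11}{-239} = \left(-11\right) \left(- \frac{1}{239}\right) = \frac{11}{239} \approx 0.046025$)
$C w{\left(d,116 \right)} = \frac{11 \frac{3 - 30}{134 + 116}}{239} = \frac{11 \cdot \frac{1}{250} \left(-27\right)}{239} = \frac{11}{239} \left(- \frac{27}{250}\right) = - \frac{297}{59750}$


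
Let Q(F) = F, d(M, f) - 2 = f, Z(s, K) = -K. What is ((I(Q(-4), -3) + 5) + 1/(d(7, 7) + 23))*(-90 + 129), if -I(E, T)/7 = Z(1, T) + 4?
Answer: -54873/32 ≈ -1714.8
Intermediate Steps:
d(M, f) = 2 + f
I(E, T) = -28 + 7*T (I(E, T) = -7*(-T + 4) = -7*(4 - T) = -28 + 7*T)
((I(Q(-4), -3) + 5) + 1/(d(7, 7) + 23))*(-90 + 129) = (((-28 + 7*(-3)) + 5) + 1/((2 + 7) + 23))*(-90 + 129) = (((-28 - 21) + 5) + 1/(9 + 23))*39 = ((-49 + 5) + 1/32)*39 = (-44 + 1/32)*39 = -1407/32*39 = -54873/32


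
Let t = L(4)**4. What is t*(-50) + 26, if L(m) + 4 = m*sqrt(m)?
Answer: -12774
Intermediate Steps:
L(m) = -4 + m**(3/2) (L(m) = -4 + m*sqrt(m) = -4 + m**(3/2))
t = 256 (t = (-4 + 4**(3/2))**4 = (-4 + 8)**4 = 4**4 = 256)
t*(-50) + 26 = 256*(-50) + 26 = -12800 + 26 = -12774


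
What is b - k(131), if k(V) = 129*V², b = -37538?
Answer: -2251307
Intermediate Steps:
b - k(131) = -37538 - 129*131² = -37538 - 129*17161 = -37538 - 1*2213769 = -37538 - 2213769 = -2251307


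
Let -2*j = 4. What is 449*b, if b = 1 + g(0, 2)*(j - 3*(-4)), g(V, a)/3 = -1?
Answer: -13021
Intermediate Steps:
j = -2 (j = -1/2*4 = -2)
g(V, a) = -3 (g(V, a) = 3*(-1) = -3)
b = -29 (b = 1 - 3*(-2 - 3*(-4)) = 1 - 3*(-2 + 12) = 1 - 3*10 = 1 - 30 = -29)
449*b = 449*(-29) = -13021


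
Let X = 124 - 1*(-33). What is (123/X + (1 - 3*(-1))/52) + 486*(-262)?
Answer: -259882856/2041 ≈ -1.2733e+5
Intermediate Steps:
X = 157 (X = 124 + 33 = 157)
(123/X + (1 - 3*(-1))/52) + 486*(-262) = (123/157 + (1 - 3*(-1))/52) + 486*(-262) = (123*(1/157) + (1 + 3)*(1/52)) - 127332 = (123/157 + 4*(1/52)) - 127332 = (123/157 + 1/13) - 127332 = 1756/2041 - 127332 = -259882856/2041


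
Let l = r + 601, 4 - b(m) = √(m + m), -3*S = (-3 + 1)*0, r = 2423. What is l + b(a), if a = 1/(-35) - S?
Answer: 3028 - I*√70/35 ≈ 3028.0 - 0.23905*I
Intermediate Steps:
S = 0 (S = -(-3 + 1)*0/3 = -(-2)*0/3 = -⅓*0 = 0)
a = -1/35 (a = 1/(-35) - 1*0 = -1/35 + 0 = -1/35 ≈ -0.028571)
b(m) = 4 - √2*√m (b(m) = 4 - √(m + m) = 4 - √(2*m) = 4 - √2*√m)
l = 3024 (l = 2423 + 601 = 3024)
l + b(a) = 3024 + (4 - √2*√(-1/35)) = 3024 + (4 - √2*I*√35/35) = 3024 + (4 - I*√70/35) = 3028 - I*√70/35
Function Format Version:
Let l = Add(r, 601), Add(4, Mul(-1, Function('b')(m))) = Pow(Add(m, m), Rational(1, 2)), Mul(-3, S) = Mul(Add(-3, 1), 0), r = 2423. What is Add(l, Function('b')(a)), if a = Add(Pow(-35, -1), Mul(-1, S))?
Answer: Add(3028, Mul(Rational(-1, 35), I, Pow(70, Rational(1, 2)))) ≈ Add(3028.0, Mul(-0.23905, I))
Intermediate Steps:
S = 0 (S = Mul(Rational(-1, 3), Mul(Add(-3, 1), 0)) = Mul(Rational(-1, 3), Mul(-2, 0)) = Mul(Rational(-1, 3), 0) = 0)
a = Rational(-1, 35) (a = Add(Pow(-35, -1), Mul(-1, 0)) = Add(Rational(-1, 35), 0) = Rational(-1, 35) ≈ -0.028571)
Function('b')(m) = Add(4, Mul(-1, Pow(2, Rational(1, 2)), Pow(m, Rational(1, 2)))) (Function('b')(m) = Add(4, Mul(-1, Pow(Add(m, m), Rational(1, 2)))) = Add(4, Mul(-1, Pow(Mul(2, m), Rational(1, 2)))) = Add(4, Mul(-1, Mul(Pow(2, Rational(1, 2)), Pow(m, Rational(1, 2))))) = Add(4, Mul(-1, Pow(2, Rational(1, 2)), Pow(m, Rational(1, 2)))))
l = 3024 (l = Add(2423, 601) = 3024)
Add(l, Function('b')(a)) = Add(3024, Add(4, Mul(-1, Pow(2, Rational(1, 2)), Pow(Rational(-1, 35), Rational(1, 2))))) = Add(3024, Add(4, Mul(-1, Pow(2, Rational(1, 2)), Mul(Rational(1, 35), I, Pow(35, Rational(1, 2)))))) = Add(3024, Add(4, Mul(Rational(-1, 35), I, Pow(70, Rational(1, 2))))) = Add(3028, Mul(Rational(-1, 35), I, Pow(70, Rational(1, 2))))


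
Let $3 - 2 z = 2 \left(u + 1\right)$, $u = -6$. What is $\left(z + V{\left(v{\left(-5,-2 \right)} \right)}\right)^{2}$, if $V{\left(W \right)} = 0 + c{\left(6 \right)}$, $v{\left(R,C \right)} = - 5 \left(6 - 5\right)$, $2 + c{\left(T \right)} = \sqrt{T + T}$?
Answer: $\frac{129}{4} + 18 \sqrt{3} \approx 63.427$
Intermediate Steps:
$c{\left(T \right)} = -2 + \sqrt{2} \sqrt{T}$ ($c{\left(T \right)} = -2 + \sqrt{T + T} = -2 + \sqrt{2 T} = -2 + \sqrt{2} \sqrt{T}$)
$v{\left(R,C \right)} = -5$ ($v{\left(R,C \right)} = \left(-5\right) 1 = -5$)
$z = \frac{13}{2}$ ($z = \frac{3}{2} - \frac{2 \left(-6 + 1\right)}{2} = \frac{3}{2} - \frac{2 \left(-5\right)}{2} = \frac{3}{2} - -5 = \frac{3}{2} + 5 = \frac{13}{2} \approx 6.5$)
$V{\left(W \right)} = -2 + 2 \sqrt{3}$ ($V{\left(W \right)} = 0 - \left(2 - \sqrt{2} \sqrt{6}\right) = 0 - \left(2 - 2 \sqrt{3}\right) = -2 + 2 \sqrt{3}$)
$\left(z + V{\left(v{\left(-5,-2 \right)} \right)}\right)^{2} = \left(\frac{13}{2} - \left(2 - 2 \sqrt{3}\right)\right)^{2} = \left(\frac{9}{2} + 2 \sqrt{3}\right)^{2}$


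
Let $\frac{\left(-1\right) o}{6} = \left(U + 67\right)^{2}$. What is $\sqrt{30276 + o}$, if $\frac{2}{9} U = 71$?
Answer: $\frac{i \sqrt{3464070}}{2} \approx 930.6 i$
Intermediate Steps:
$U = \frac{639}{2}$ ($U = \frac{9}{2} \cdot 71 = \frac{639}{2} \approx 319.5$)
$o = - \frac{1792587}{2}$ ($o = - 6 \left(\frac{639}{2} + 67\right)^{2} = - 6 \left(\frac{773}{2}\right)^{2} = \left(-6\right) \frac{597529}{4} = - \frac{1792587}{2} \approx -8.9629 \cdot 10^{5}$)
$\sqrt{30276 + o} = \sqrt{30276 - \frac{1792587}{2}} = \sqrt{- \frac{1732035}{2}} = \frac{i \sqrt{3464070}}{2}$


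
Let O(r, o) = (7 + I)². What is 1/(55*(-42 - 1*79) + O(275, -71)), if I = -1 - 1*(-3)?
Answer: -1/6574 ≈ -0.00015211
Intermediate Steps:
I = 2 (I = -1 + 3 = 2)
O(r, o) = 81 (O(r, o) = (7 + 2)² = 9² = 81)
1/(55*(-42 - 1*79) + O(275, -71)) = 1/(55*(-42 - 1*79) + 81) = 1/(55*(-42 - 79) + 81) = 1/(55*(-121) + 81) = 1/(-6655 + 81) = 1/(-6574) = -1/6574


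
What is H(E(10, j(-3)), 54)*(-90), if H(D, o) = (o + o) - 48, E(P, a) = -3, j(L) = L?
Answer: -5400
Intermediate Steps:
H(D, o) = -48 + 2*o (H(D, o) = 2*o - 48 = -48 + 2*o)
H(E(10, j(-3)), 54)*(-90) = (-48 + 2*54)*(-90) = (-48 + 108)*(-90) = 60*(-90) = -5400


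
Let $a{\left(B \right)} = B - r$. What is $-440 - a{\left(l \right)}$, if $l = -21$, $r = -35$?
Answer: $-454$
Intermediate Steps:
$a{\left(B \right)} = 35 + B$ ($a{\left(B \right)} = B - -35 = B + 35 = 35 + B$)
$-440 - a{\left(l \right)} = -440 - \left(35 - 21\right) = -440 - 14 = -454$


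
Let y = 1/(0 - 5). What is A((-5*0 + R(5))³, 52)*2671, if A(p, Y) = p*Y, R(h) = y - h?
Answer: -2441165792/125 ≈ -1.9529e+7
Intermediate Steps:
y = -⅕ (y = 1/(-5) = -⅕ ≈ -0.20000)
R(h) = -⅕ - h
A(p, Y) = Y*p
A((-5*0 + R(5))³, 52)*2671 = (52*(-5*0 + (-⅕ - 1*5))³)*2671 = (52*(0 + (-⅕ - 5))³)*2671 = (52*(0 - 26/5)³)*2671 = (52*(-26/5)³)*2671 = (52*(-17576/125))*2671 = -913952/125*2671 = -2441165792/125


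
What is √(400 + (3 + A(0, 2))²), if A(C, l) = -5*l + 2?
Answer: 5*√17 ≈ 20.616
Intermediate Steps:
A(C, l) = 2 - 5*l
√(400 + (3 + A(0, 2))²) = √(400 + (3 + (2 - 5*2))²) = √(400 + (3 + (2 - 10))²) = √(400 + (3 - 8)²) = √(400 + (-5)²) = √(400 + 25) = √425 = 5*√17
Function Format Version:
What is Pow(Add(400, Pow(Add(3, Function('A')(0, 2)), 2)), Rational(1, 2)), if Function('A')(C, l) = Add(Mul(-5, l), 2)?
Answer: Mul(5, Pow(17, Rational(1, 2))) ≈ 20.616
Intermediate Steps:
Function('A')(C, l) = Add(2, Mul(-5, l))
Pow(Add(400, Pow(Add(3, Function('A')(0, 2)), 2)), Rational(1, 2)) = Pow(Add(400, Pow(Add(3, Add(2, Mul(-5, 2))), 2)), Rational(1, 2)) = Pow(Add(400, Pow(Add(3, Add(2, -10)), 2)), Rational(1, 2)) = Pow(Add(400, Pow(Add(3, -8), 2)), Rational(1, 2)) = Pow(Add(400, Pow(-5, 2)), Rational(1, 2)) = Pow(Add(400, 25), Rational(1, 2)) = Pow(425, Rational(1, 2)) = Mul(5, Pow(17, Rational(1, 2)))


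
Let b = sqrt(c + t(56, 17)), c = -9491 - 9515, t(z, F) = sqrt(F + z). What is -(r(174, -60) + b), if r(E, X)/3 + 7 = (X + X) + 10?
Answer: 351 - sqrt(-19006 + sqrt(73)) ≈ 351.0 - 137.83*I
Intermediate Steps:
c = -19006
r(E, X) = 9 + 6*X (r(E, X) = -21 + 3*((X + X) + 10) = -21 + 3*(2*X + 10) = -21 + 3*(10 + 2*X) = -21 + (30 + 6*X) = 9 + 6*X)
b = sqrt(-19006 + sqrt(73)) (b = sqrt(-19006 + sqrt(17 + 56)) = sqrt(-19006 + sqrt(73)) ≈ 137.83*I)
-(r(174, -60) + b) = -((9 + 6*(-60)) + sqrt(-19006 + sqrt(73))) = -((9 - 360) + sqrt(-19006 + sqrt(73))) = -(-351 + sqrt(-19006 + sqrt(73))) = 351 - sqrt(-19006 + sqrt(73))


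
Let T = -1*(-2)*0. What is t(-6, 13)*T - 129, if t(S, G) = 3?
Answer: -129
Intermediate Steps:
T = 0 (T = 2*0 = 0)
t(-6, 13)*T - 129 = 3*0 - 129 = 0 - 129 = -129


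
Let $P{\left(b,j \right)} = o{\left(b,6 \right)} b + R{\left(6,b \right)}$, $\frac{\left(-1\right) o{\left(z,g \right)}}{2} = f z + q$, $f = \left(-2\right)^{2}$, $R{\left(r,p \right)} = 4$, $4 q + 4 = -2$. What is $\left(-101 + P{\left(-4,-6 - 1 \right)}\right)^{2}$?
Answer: $56169$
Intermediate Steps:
$q = - \frac{3}{2}$ ($q = -1 + \frac{1}{4} \left(-2\right) = -1 - \frac{1}{2} = - \frac{3}{2} \approx -1.5$)
$f = 4$
$o{\left(z,g \right)} = 3 - 8 z$ ($o{\left(z,g \right)} = - 2 \left(4 z - \frac{3}{2}\right) = - 2 \left(- \frac{3}{2} + 4 z\right) = 3 - 8 z$)
$P{\left(b,j \right)} = 4 + b \left(3 - 8 b\right)$ ($P{\left(b,j \right)} = \left(3 - 8 b\right) b + 4 = b \left(3 - 8 b\right) + 4 = 4 + b \left(3 - 8 b\right)$)
$\left(-101 + P{\left(-4,-6 - 1 \right)}\right)^{2} = \left(-101 + \left(4 - - 4 \left(-3 + 8 \left(-4\right)\right)\right)\right)^{2} = \left(-101 + \left(4 - - 4 \left(-3 - 32\right)\right)\right)^{2} = \left(-101 + \left(4 - \left(-4\right) \left(-35\right)\right)\right)^{2} = \left(-101 + \left(4 - 140\right)\right)^{2} = \left(-101 - 136\right)^{2} = \left(-237\right)^{2} = 56169$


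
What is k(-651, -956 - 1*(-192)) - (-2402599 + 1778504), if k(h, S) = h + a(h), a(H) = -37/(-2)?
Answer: 1246925/2 ≈ 6.2346e+5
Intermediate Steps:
a(H) = 37/2 (a(H) = -37*(-1/2) = 37/2)
k(h, S) = 37/2 + h (k(h, S) = h + 37/2 = 37/2 + h)
k(-651, -956 - 1*(-192)) - (-2402599 + 1778504) = (37/2 - 651) - (-2402599 + 1778504) = -1265/2 - 1*(-624095) = -1265/2 + 624095 = 1246925/2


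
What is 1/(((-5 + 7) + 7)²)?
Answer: 1/81 ≈ 0.012346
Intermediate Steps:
1/(((-5 + 7) + 7)²) = 1/((2 + 7)²) = 1/(9²) = 1/81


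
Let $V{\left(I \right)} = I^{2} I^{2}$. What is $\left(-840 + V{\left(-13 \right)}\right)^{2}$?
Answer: $768453841$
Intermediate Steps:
$V{\left(I \right)} = I^{4}$
$\left(-840 + V{\left(-13 \right)}\right)^{2} = \left(-840 + \left(-13\right)^{4}\right)^{2} = \left(-840 + 28561\right)^{2} = 27721^{2} = 768453841$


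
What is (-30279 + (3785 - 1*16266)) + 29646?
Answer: -13114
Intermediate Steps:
(-30279 + (3785 - 1*16266)) + 29646 = (-30279 + (3785 - 16266)) + 29646 = (-30279 - 12481) + 29646 = -42760 + 29646 = -13114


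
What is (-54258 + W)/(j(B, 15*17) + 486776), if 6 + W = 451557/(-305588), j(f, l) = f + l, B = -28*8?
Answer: -5527626263/49587459172 ≈ -0.11147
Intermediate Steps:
B = -224
W = -2285085/305588 (W = -6 + 451557/(-305588) = -6 + 451557*(-1/305588) = -6 - 451557/305588 = -2285085/305588 ≈ -7.4777)
(-54258 + W)/(j(B, 15*17) + 486776) = (-54258 - 2285085/305588)/((-224 + 15*17) + 486776) = -16582878789/(305588*((-224 + 255) + 486776)) = -16582878789/(305588*(31 + 486776)) = -16582878789/305588/486807 = -16582878789/305588*1/486807 = -5527626263/49587459172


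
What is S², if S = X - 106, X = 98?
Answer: 64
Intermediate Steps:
S = -8 (S = 98 - 106 = -8)
S² = (-8)² = 64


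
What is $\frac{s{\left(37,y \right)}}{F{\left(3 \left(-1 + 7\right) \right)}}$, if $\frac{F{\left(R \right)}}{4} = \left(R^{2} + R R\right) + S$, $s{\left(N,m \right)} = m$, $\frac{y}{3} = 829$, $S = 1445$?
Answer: $\frac{2487}{8372} \approx 0.29706$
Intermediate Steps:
$y = 2487$ ($y = 3 \cdot 829 = 2487$)
$F{\left(R \right)} = 5780 + 8 R^{2}$ ($F{\left(R \right)} = 4 \left(\left(R^{2} + R R\right) + 1445\right) = 4 \left(\left(R^{2} + R^{2}\right) + 1445\right) = 4 \left(2 R^{2} + 1445\right) = 4 \left(1445 + 2 R^{2}\right) = 5780 + 8 R^{2}$)
$\frac{s{\left(37,y \right)}}{F{\left(3 \left(-1 + 7\right) \right)}} = \frac{2487}{5780 + 8 \left(3 \left(-1 + 7\right)\right)^{2}} = \frac{2487}{5780 + 8 \left(3 \cdot 6\right)^{2}} = \frac{2487}{5780 + 8 \cdot 18^{2}} = \frac{2487}{5780 + 8 \cdot 324} = \frac{2487}{5780 + 2592} = \frac{2487}{8372}$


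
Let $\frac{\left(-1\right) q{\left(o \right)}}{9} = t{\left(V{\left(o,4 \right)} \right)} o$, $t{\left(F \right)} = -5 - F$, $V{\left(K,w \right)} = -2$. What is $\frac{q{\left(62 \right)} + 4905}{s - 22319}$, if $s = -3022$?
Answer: $- \frac{2193}{8447} \approx -0.25962$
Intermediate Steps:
$q{\left(o \right)} = 27 o$ ($q{\left(o \right)} = - 9 \left(-5 - -2\right) o = - 9 \left(-5 + 2\right) o = - 9 \left(- 3 o\right) = 27 o$)
$\frac{q{\left(62 \right)} + 4905}{s - 22319} = \frac{27 \cdot 62 + 4905}{-3022 - 22319} = \frac{1674 + 4905}{-25341} = 6579 \left(- \frac{1}{25341}\right) = - \frac{2193}{8447}$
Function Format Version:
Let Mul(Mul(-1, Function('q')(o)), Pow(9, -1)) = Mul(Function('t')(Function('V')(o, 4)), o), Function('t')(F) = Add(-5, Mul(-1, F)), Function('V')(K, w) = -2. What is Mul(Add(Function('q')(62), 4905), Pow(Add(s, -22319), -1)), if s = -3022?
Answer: Rational(-2193, 8447) ≈ -0.25962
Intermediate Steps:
Function('q')(o) = Mul(27, o) (Function('q')(o) = Mul(-9, Mul(Add(-5, Mul(-1, -2)), o)) = Mul(-9, Mul(Add(-5, 2), o)) = Mul(-9, Mul(-3, o)) = Mul(27, o))
Mul(Add(Function('q')(62), 4905), Pow(Add(s, -22319), -1)) = Mul(Add(Mul(27, 62), 4905), Pow(Add(-3022, -22319), -1)) = Mul(Add(1674, 4905), Pow(-25341, -1)) = Mul(6579, Rational(-1, 25341)) = Rational(-2193, 8447)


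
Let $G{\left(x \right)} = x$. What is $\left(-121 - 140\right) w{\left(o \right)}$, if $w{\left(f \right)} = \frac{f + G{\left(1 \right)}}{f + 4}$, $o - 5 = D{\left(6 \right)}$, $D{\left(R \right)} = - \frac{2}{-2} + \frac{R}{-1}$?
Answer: $- \frac{261}{4} \approx -65.25$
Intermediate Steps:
$D{\left(R \right)} = 1 - R$ ($D{\left(R \right)} = \left(-2\right) \left(- \frac{1}{2}\right) + R \left(-1\right) = 1 - R$)
$o = 0$ ($o = 5 + \left(1 - 6\right) = 5 - 5 = 0$)
$w{\left(f \right)} = \frac{1 + f}{4 + f}$ ($w{\left(f \right)} = \frac{f + 1}{f + 4} = \frac{1 + f}{4 + f}$)
$\left(-121 - 140\right) w{\left(o \right)} = \left(-121 - 140\right) \frac{1 + 0}{4 + 0} = \left(-121 - 140\right) \frac{1}{4} \cdot 1 = - 261 \cdot \frac{1}{4} \cdot 1 = \left(-261\right) \frac{1}{4} = - \frac{261}{4}$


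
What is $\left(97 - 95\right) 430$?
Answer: $860$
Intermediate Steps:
$\left(97 - 95\right) 430 = 2 \cdot 430 = 860$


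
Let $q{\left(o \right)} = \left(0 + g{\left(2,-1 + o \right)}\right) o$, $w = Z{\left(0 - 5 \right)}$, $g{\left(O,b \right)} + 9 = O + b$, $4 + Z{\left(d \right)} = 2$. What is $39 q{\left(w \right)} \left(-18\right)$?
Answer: $-14040$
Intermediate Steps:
$Z{\left(d \right)} = -2$ ($Z{\left(d \right)} = -4 + 2 = -2$)
$g{\left(O,b \right)} = -9 + O + b$ ($g{\left(O,b \right)} = -9 + \left(O + b\right) = -9 + O + b$)
$w = -2$
$q{\left(o \right)} = o \left(-8 + o\right)$ ($q{\left(o \right)} = \left(0 + \left(-9 + 2 + \left(-1 + o\right)\right)\right) o = \left(0 + \left(-8 + o\right)\right) o = \left(-8 + o\right) o = o \left(-8 + o\right)$)
$39 q{\left(w \right)} \left(-18\right) = 39 \left(- 2 \left(-8 - 2\right)\right) \left(-18\right) = 39 \left(\left(-2\right) \left(-10\right)\right) \left(-18\right) = 39 \cdot 20 \left(-18\right) = 780 \left(-18\right) = -14040$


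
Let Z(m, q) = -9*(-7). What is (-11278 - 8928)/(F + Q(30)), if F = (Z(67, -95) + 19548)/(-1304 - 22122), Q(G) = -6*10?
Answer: 473345756/1425171 ≈ 332.13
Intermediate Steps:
Q(G) = -60
Z(m, q) = 63
F = -19611/23426 (F = (63 + 19548)/(-1304 - 22122) = 19611/(-23426) = 19611*(-1/23426) = -19611/23426 ≈ -0.83715)
(-11278 - 8928)/(F + Q(30)) = (-11278 - 8928)/(-19611/23426 - 60) = -20206/(-1425171/23426) = -20206*(-23426/1425171) = 473345756/1425171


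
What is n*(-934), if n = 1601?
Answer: -1495334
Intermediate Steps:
n*(-934) = 1601*(-934) = -1495334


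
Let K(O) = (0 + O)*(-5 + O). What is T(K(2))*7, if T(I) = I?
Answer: -42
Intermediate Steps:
K(O) = O*(-5 + O)
T(K(2))*7 = (2*(-5 + 2))*7 = (2*(-3))*7 = -6*7 = -42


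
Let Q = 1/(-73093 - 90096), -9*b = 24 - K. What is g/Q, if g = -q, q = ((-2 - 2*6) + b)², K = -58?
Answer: 7060208896/81 ≈ 8.7163e+7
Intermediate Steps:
b = -82/9 (b = -(24 - 1*(-58))/9 = -(24 + 58)/9 = -⅑*82 = -82/9 ≈ -9.1111)
Q = -1/163189 (Q = 1/(-163189) = -1/163189 ≈ -6.1279e-6)
q = 43264/81 (q = ((-2 - 2*6) - 82/9)² = ((-2 - 12) - 82/9)² = (-14 - 82/9)² = (-208/9)² = 43264/81 ≈ 534.12)
g = -43264/81 (g = -1*43264/81 = -43264/81 ≈ -534.12)
g/Q = -43264/(81*(-1/163189)) = -43264/81*(-163189) = 7060208896/81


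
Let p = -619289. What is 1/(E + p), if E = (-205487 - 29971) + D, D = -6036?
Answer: -1/860783 ≈ -1.1617e-6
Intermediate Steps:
E = -241494 (E = (-205487 - 29971) - 6036 = -235458 - 6036 = -241494)
1/(E + p) = 1/(-241494 - 619289) = 1/(-860783) = -1/860783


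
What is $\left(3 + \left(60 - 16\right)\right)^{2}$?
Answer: $2209$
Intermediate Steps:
$\left(3 + \left(60 - 16\right)\right)^{2} = \left(3 + 44\right)^{2} = 47^{2} = 2209$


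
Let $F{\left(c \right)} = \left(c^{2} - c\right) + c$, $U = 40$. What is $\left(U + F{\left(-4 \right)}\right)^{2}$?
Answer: $3136$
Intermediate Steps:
$F{\left(c \right)} = c^{2}$
$\left(U + F{\left(-4 \right)}\right)^{2} = \left(40 + \left(-4\right)^{2}\right)^{2} = \left(40 + 16\right)^{2} = 56^{2} = 3136$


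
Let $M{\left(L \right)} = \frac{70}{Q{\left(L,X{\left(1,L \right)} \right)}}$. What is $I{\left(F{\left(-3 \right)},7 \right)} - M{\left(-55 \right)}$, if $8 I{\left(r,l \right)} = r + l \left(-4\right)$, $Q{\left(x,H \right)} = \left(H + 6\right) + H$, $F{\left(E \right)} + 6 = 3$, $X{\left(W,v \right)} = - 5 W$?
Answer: $\frac{109}{8} \approx 13.625$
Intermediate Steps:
$F{\left(E \right)} = -3$ ($F{\left(E \right)} = -6 + 3 = -3$)
$Q{\left(x,H \right)} = 6 + 2 H$ ($Q{\left(x,H \right)} = \left(6 + H\right) + H = 6 + 2 H$)
$I{\left(r,l \right)} = - \frac{l}{2} + \frac{r}{8}$ ($I{\left(r,l \right)} = \frac{r + l \left(-4\right)}{8} = \frac{r - 4 l}{8} = - \frac{l}{2} + \frac{r}{8}$)
$M{\left(L \right)} = - \frac{35}{2}$ ($M{\left(L \right)} = \frac{70}{6 + 2 \left(\left(-5\right) 1\right)} = \frac{70}{6 + 2 \left(-5\right)} = \frac{70}{6 - 10} = \frac{70}{-4} = 70 \left(- \frac{1}{4}\right) = - \frac{35}{2}$)
$I{\left(F{\left(-3 \right)},7 \right)} - M{\left(-55 \right)} = \left(\left(- \frac{1}{2}\right) 7 + \frac{1}{8} \left(-3\right)\right) - - \frac{35}{2} = \left(- \frac{7}{2} - \frac{3}{8}\right) + \frac{35}{2} = - \frac{31}{8} + \frac{35}{2} = \frac{109}{8}$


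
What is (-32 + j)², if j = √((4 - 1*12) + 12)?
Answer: 900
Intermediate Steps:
j = 2 (j = √((4 - 12) + 12) = √(-8 + 12) = √4 = 2)
(-32 + j)² = (-32 + 2)² = (-30)² = 900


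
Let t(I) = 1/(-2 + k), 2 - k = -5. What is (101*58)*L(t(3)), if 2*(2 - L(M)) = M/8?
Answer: 465711/40 ≈ 11643.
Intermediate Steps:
k = 7 (k = 2 - 1*(-5) = 2 + 5 = 7)
t(I) = 1/5 (t(I) = 1/(-2 + 7) = 1/5)
L(M) = 2 - M/16 (L(M) = 2 - M/(2*8) = 2 - M/16)
(101*58)*L(t(3)) = (101*58)*(2 - 1/16*1/5) = 5858*(2 - 1/80) = 5858*(159/80) = 465711/40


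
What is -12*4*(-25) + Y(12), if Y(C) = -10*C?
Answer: 1080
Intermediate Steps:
-12*4*(-25) + Y(12) = -12*4*(-25) - 10*12 = -48*(-25) - 120 = 1200 - 120 = 1080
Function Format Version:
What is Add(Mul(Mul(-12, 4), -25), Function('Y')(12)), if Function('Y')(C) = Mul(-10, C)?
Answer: 1080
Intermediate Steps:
Add(Mul(Mul(-12, 4), -25), Function('Y')(12)) = Add(Mul(Mul(-12, 4), -25), Mul(-10, 12)) = Add(Mul(-48, -25), -120) = Add(1200, -120) = 1080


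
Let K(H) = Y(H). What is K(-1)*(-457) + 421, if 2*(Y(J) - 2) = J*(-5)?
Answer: -3271/2 ≈ -1635.5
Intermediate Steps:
Y(J) = 2 - 5*J/2 (Y(J) = 2 + (J*(-5))/2 = 2 + (-5*J)/2 = 2 - 5*J/2)
K(H) = 2 - 5*H/2
K(-1)*(-457) + 421 = (2 - 5/2*(-1))*(-457) + 421 = (2 + 5/2)*(-457) + 421 = (9/2)*(-457) + 421 = -4113/2 + 421 = -3271/2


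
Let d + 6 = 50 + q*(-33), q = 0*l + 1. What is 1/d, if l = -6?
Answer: 1/11 ≈ 0.090909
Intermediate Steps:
q = 1 (q = 0*(-6) + 1 = 0 + 1 = 1)
d = 11 (d = -6 + (50 + 1*(-33)) = -6 + (50 - 33) = -6 + 17 = 11)
1/d = 1/11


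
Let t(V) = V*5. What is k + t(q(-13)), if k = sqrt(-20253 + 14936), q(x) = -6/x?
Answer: 30/13 + I*sqrt(5317) ≈ 2.3077 + 72.918*I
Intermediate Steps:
t(V) = 5*V
k = I*sqrt(5317) (k = sqrt(-5317) = I*sqrt(5317) ≈ 72.918*I)
k + t(q(-13)) = I*sqrt(5317) + 5*(-6/(-13)) = I*sqrt(5317) + 5*(-6*(-1/13)) = I*sqrt(5317) + 5*(6/13) = I*sqrt(5317) + 30/13 = 30/13 + I*sqrt(5317)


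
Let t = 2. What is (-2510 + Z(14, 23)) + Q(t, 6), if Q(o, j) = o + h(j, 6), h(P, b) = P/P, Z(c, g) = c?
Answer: -2493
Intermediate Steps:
h(P, b) = 1
Q(o, j) = 1 + o (Q(o, j) = o + 1 = 1 + o)
(-2510 + Z(14, 23)) + Q(t, 6) = (-2510 + 14) + (1 + 2) = -2496 + 3 = -2493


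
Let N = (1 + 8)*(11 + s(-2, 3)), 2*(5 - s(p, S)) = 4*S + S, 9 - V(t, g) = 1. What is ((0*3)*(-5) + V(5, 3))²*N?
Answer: 4896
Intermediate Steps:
V(t, g) = 8 (V(t, g) = 9 - 1*1 = 9 - 1 = 8)
s(p, S) = 5 - 5*S/2 (s(p, S) = 5 - (4*S + S)/2 = 5 - 5*S/2)
N = 153/2 (N = (1 + 8)*(11 + (5 - 5/2*3)) = 9*(11 + (5 - 15/2)) = 9*(11 - 5/2) = 9*(17/2) = 153/2 ≈ 76.500)
((0*3)*(-5) + V(5, 3))²*N = ((0*3)*(-5) + 8)²*(153/2) = (0*(-5) + 8)²*(153/2) = (0 + 8)²*(153/2) = 8²*(153/2) = 64*(153/2) = 4896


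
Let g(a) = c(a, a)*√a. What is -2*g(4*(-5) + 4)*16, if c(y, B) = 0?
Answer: 0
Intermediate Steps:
g(a) = 0 (g(a) = 0*√a = 0)
-2*g(4*(-5) + 4)*16 = -2*0*16 = 0*16 = 0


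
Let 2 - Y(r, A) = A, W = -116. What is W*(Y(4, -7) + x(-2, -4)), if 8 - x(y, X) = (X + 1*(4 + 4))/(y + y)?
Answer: -2088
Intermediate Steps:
Y(r, A) = 2 - A
x(y, X) = 8 - (8 + X)/(2*y) (x(y, X) = 8 - (X + 1*(4 + 4))/(y + y) = 8 - (X + 1*8)/(2*y) = 8 - (X + 8)*1/(2*y) = 8 - (8 + X)*1/(2*y) = 8 - (8 + X)/(2*y))
W*(Y(4, -7) + x(-2, -4)) = -116*((2 - 1*(-7)) + (½)*(-8 - 1*(-4) + 16*(-2))/(-2)) = -116*((2 + 7) + (½)*(-½)*(-8 + 4 - 32)) = -116*(9 + (½)*(-½)*(-36)) = -116*(9 + 9) = -116*18 = -2088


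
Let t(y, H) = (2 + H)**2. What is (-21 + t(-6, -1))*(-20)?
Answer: 400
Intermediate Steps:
(-21 + t(-6, -1))*(-20) = (-21 + (2 - 1)**2)*(-20) = (-21 + 1**2)*(-20) = (-21 + 1)*(-20) = -20*(-20) = 400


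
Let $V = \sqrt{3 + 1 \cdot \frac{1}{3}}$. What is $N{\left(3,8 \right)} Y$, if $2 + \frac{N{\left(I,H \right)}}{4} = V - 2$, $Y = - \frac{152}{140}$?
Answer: $\frac{608}{35} - \frac{152 \sqrt{30}}{105} \approx 9.4425$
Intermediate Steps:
$Y = - \frac{38}{35}$ ($Y = \left(-152\right) \frac{1}{140} = - \frac{38}{35} \approx -1.0857$)
$V = \frac{\sqrt{30}}{3}$ ($V = \sqrt{3 + 1 \cdot \frac{1}{3}} = \sqrt{3 + \frac{1}{3}} = \sqrt{\frac{10}{3}} = \frac{\sqrt{30}}{3} \approx 1.8257$)
$N{\left(I,H \right)} = -16 + \frac{4 \sqrt{30}}{3}$ ($N{\left(I,H \right)} = -8 + 4 \left(\frac{\sqrt{30}}{3} - 2\right) = -8 + 4 \left(-2 + \frac{\sqrt{30}}{3}\right) = -8 - \left(8 - \frac{4 \sqrt{30}}{3}\right) = -16 + \frac{4 \sqrt{30}}{3}$)
$N{\left(3,8 \right)} Y = \left(-16 + \frac{4 \sqrt{30}}{3}\right) \left(- \frac{38}{35}\right) = \frac{608}{35} - \frac{152 \sqrt{30}}{105}$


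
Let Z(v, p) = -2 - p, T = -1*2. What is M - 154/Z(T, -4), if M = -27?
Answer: -104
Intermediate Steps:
T = -2
M - 154/Z(T, -4) = -27 - 154/(-2 - 1*(-4)) = -27 - 154/(-2 + 4) = -27 - 154/2 = -27 + (½)*(-154) = -27 - 77 = -104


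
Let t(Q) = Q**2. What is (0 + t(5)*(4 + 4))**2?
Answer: 40000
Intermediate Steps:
(0 + t(5)*(4 + 4))**2 = (0 + 5**2*(4 + 4))**2 = (0 + 25*8)**2 = (0 + 200)**2 = 200**2 = 40000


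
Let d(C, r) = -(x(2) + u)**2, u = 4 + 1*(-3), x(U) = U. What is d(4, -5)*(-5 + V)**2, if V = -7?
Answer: -1296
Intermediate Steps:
u = 1 (u = 4 - 3 = 1)
d(C, r) = -9 (d(C, r) = -(2 + 1)**2 = -1*3**2 = -1*9 = -9)
d(4, -5)*(-5 + V)**2 = -9*(-5 - 7)**2 = -9*(-12)**2 = -9*144 = -1296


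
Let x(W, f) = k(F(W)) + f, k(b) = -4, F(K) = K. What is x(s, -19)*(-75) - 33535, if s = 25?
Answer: -31810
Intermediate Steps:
x(W, f) = -4 + f
x(s, -19)*(-75) - 33535 = (-4 - 19)*(-75) - 33535 = -23*(-75) - 33535 = 1725 - 33535 = -31810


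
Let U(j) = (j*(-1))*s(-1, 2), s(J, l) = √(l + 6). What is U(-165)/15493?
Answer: 330*√2/15493 ≈ 0.030123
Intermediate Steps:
s(J, l) = √(6 + l)
U(j) = -2*j*√2 (U(j) = (j*(-1))*√(6 + 2) = (-j)*√8 = (-j)*(2*√2) = -2*j*√2)
U(-165)/15493 = -2*(-165)*√2/15493 = (330*√2)*(1/15493) = 330*√2/15493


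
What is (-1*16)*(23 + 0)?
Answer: -368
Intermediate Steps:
(-1*16)*(23 + 0) = -16*23 = -368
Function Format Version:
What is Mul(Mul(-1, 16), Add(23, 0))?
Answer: -368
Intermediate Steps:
Mul(Mul(-1, 16), Add(23, 0)) = Mul(-16, 23) = -368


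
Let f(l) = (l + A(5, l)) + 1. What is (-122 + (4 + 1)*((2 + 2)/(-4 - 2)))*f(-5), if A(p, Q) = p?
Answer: -376/3 ≈ -125.33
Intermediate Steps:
f(l) = 6 + l (f(l) = (l + 5) + 1 = (5 + l) + 1 = 6 + l)
(-122 + (4 + 1)*((2 + 2)/(-4 - 2)))*f(-5) = (-122 + (4 + 1)*((2 + 2)/(-4 - 2)))*(6 - 5) = (-122 + 5*(4/(-6)))*1 = (-122 + 5*(4*(-1/6)))*1 = (-122 + 5*(-2/3))*1 = (-122 - 10/3)*1 = -376/3*1 = -376/3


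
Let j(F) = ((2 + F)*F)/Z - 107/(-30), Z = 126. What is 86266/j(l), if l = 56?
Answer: 7763940/2641 ≈ 2939.8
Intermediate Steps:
j(F) = 107/30 + F*(2 + F)/126 (j(F) = ((2 + F)*F)/126 - 107/(-30) = (F*(2 + F))*(1/126) - 107*(-1/30) = F*(2 + F)/126 + 107/30 = 107/30 + F*(2 + F)/126)
86266/j(l) = 86266/(107/30 + (1/63)*56 + (1/126)*56²) = 86266/(107/30 + 8/9 + (1/126)*3136) = 86266/(107/30 + 8/9 + 224/9) = 86266/(2641/90) = 86266*(90/2641) = 7763940/2641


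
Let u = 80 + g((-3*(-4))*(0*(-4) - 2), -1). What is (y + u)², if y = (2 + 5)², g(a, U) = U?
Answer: 16384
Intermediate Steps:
y = 49 (y = 7² = 49)
u = 79 (u = 80 - 1 = 79)
(y + u)² = (49 + 79)² = 128² = 16384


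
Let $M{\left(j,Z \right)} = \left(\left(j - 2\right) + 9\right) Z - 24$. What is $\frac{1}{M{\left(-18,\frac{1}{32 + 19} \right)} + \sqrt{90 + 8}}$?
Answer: $- \frac{62985}{1270327} - \frac{18207 \sqrt{2}}{1270327} \approx -0.069851$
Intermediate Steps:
$M{\left(j,Z \right)} = -24 + Z \left(7 + j\right)$ ($M{\left(j,Z \right)} = \left(\left(-2 + j\right) + 9\right) Z - 24 = \left(7 + j\right) Z - 24 = Z \left(7 + j\right) - 24 = -24 + Z \left(7 + j\right)$)
$\frac{1}{M{\left(-18,\frac{1}{32 + 19} \right)} + \sqrt{90 + 8}} = \frac{1}{\left(-24 + \frac{7}{32 + 19} + \frac{1}{32 + 19} \left(-18\right)\right) + \sqrt{90 + 8}} = \frac{1}{\left(-24 + \frac{7}{51} + \frac{1}{51} \left(-18\right)\right) + \sqrt{98}} = \frac{1}{\left(-24 + 7 \cdot \frac{1}{51} + \frac{1}{51} \left(-18\right)\right) + 7 \sqrt{2}} = \frac{1}{\left(-24 + \frac{7}{51} - \frac{6}{17}\right) + 7 \sqrt{2}} = \frac{1}{- \frac{1235}{51} + 7 \sqrt{2}}$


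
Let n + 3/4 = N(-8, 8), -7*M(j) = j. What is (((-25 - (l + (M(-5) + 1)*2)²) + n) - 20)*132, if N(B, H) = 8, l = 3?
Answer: -511467/49 ≈ -10438.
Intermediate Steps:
M(j) = -j/7
n = 29/4 (n = -¾ + 8 = 29/4 ≈ 7.2500)
(((-25 - (l + (M(-5) + 1)*2)²) + n) - 20)*132 = (((-25 - (3 + (-⅐*(-5) + 1)*2)²) + 29/4) - 20)*132 = (((-25 - (3 + (5/7 + 1)*2)²) + 29/4) - 20)*132 = (((-25 - (3 + (12/7)*2)²) + 29/4) - 20)*132 = (((-25 - (3 + 24/7)²) + 29/4) - 20)*132 = (((-25 - (45/7)²) + 29/4) - 20)*132 = (((-25 - 1*2025/49) + 29/4) - 20)*132 = (((-25 - 2025/49) + 29/4) - 20)*132 = ((-3250/49 + 29/4) - 20)*132 = (-11579/196 - 20)*132 = -15499/196*132 = -511467/49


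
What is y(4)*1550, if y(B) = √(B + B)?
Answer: 3100*√2 ≈ 4384.1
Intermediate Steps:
y(B) = √2*√B (y(B) = √(2*B) = √2*√B)
y(4)*1550 = (√2*√4)*1550 = (√2*2)*1550 = (2*√2)*1550 = 3100*√2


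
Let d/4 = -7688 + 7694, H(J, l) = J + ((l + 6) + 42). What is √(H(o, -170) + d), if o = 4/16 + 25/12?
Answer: I*√861/3 ≈ 9.7809*I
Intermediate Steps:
o = 7/3 (o = 4*(1/16) + 25*(1/12) = ¼ + 25/12 = 7/3 ≈ 2.3333)
H(J, l) = 48 + J + l (H(J, l) = J + ((6 + l) + 42) = J + (48 + l) = 48 + J + l)
d = 24 (d = 4*(-7688 + 7694) = 4*6 = 24)
√(H(o, -170) + d) = √((48 + 7/3 - 170) + 24) = √(-359/3 + 24) = √(-287/3) = I*√861/3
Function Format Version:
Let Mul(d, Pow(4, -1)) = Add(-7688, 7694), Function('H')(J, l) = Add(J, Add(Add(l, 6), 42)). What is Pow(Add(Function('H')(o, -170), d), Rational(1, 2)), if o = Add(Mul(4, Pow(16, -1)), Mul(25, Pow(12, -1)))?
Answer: Mul(Rational(1, 3), I, Pow(861, Rational(1, 2))) ≈ Mul(9.7809, I)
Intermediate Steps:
o = Rational(7, 3) (o = Add(Mul(4, Rational(1, 16)), Mul(25, Rational(1, 12))) = Add(Rational(1, 4), Rational(25, 12)) = Rational(7, 3) ≈ 2.3333)
Function('H')(J, l) = Add(48, J, l) (Function('H')(J, l) = Add(J, Add(Add(6, l), 42)) = Add(J, Add(48, l)) = Add(48, J, l))
d = 24 (d = Mul(4, Add(-7688, 7694)) = Mul(4, 6) = 24)
Pow(Add(Function('H')(o, -170), d), Rational(1, 2)) = Pow(Add(Add(48, Rational(7, 3), -170), 24), Rational(1, 2)) = Pow(Add(Rational(-359, 3), 24), Rational(1, 2)) = Pow(Rational(-287, 3), Rational(1, 2)) = Mul(Rational(1, 3), I, Pow(861, Rational(1, 2)))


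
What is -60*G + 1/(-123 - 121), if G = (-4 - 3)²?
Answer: -717361/244 ≈ -2940.0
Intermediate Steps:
G = 49 (G = (-7)² = 49)
-60*G + 1/(-123 - 121) = -60*49 + 1/(-123 - 121) = -2940 + 1/(-244) = -2940 - 1/244 = -717361/244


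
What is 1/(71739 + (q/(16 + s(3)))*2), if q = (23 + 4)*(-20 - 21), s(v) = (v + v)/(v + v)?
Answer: 17/1217349 ≈ 1.3965e-5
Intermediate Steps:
s(v) = 1 (s(v) = (2*v)/((2*v)) = (2*v)*(1/(2*v)) = 1)
q = -1107 (q = 27*(-41) = -1107)
1/(71739 + (q/(16 + s(3)))*2) = 1/(71739 + (-1107/(16 + 1))*2) = 1/(71739 + (-1107/17)*2) = 1/(71739 + ((1/17)*(-1107))*2) = 1/(71739 - 1107/17*2) = 1/(71739 - 2214/17) = 1/(1217349/17) = 17/1217349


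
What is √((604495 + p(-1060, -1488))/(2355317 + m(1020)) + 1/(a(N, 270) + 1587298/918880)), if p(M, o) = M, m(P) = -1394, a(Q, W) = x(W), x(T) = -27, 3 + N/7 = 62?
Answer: √17993945040033654027355305/9110647903071 ≈ 0.46560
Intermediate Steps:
N = 413 (N = -21 + 7*62 = -21 + 434 = 413)
a(Q, W) = -27
√((604495 + p(-1060, -1488))/(2355317 + m(1020)) + 1/(a(N, 270) + 1587298/918880)) = √((604495 - 1060)/(2355317 - 1394) + 1/(-27 + 1587298/918880)) = √(603435/2353923 + 1/(-27 + 1587298*(1/918880))) = √(603435*(1/2353923) + 1/(-27 + 793649/459440)) = √(201145/784641 + 1/(-11611231/459440)) = √(201145/784641 - 459440/11611231) = √(1975045598455/9110647903071) = √17993945040033654027355305/9110647903071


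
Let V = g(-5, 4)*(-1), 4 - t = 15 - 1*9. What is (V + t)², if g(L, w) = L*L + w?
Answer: 961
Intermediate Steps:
g(L, w) = w + L² (g(L, w) = L² + w = w + L²)
t = -2 (t = 4 - (15 - 1*9) = 4 - (15 - 9) = 4 - 1*6 = 4 - 6 = -2)
V = -29 (V = (4 + (-5)²)*(-1) = (4 + 25)*(-1) = 29*(-1) = -29)
(V + t)² = (-29 - 2)² = (-31)² = 961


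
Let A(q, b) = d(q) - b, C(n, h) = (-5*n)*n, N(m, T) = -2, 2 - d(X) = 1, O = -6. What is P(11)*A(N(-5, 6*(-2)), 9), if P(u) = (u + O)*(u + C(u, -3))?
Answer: 23760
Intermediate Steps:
d(X) = 1 (d(X) = 2 - 1*1 = 2 - 1 = 1)
C(n, h) = -5*n**2
A(q, b) = 1 - b
P(u) = (-6 + u)*(u - 5*u**2) (P(u) = (u - 6)*(u - 5*u**2) = (-6 + u)*(u - 5*u**2))
P(11)*A(N(-5, 6*(-2)), 9) = (11*(-6 - 5*11**2 + 31*11))*(1 - 1*9) = (11*(-6 - 5*121 + 341))*(1 - 9) = (11*(-6 - 605 + 341))*(-8) = (11*(-270))*(-8) = -2970*(-8) = 23760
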